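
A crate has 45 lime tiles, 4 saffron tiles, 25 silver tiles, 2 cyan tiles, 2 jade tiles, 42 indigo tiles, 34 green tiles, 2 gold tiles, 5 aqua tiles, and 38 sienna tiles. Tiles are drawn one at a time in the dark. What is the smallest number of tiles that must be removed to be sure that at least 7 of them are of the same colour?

46

Put each drawn tile into a box by colour. The largest draw with every box below 7 takes min(count, 6) from each colour; colours with fewer than 6 contribute all they have.
Σ min(cᵢ, 6) = 6 + 4 + 6 + 2 + 2 + 6 + 6 + 2 + 5 + 6 = 45.
Draw number 45 + 1 = 46 must push one box to 7.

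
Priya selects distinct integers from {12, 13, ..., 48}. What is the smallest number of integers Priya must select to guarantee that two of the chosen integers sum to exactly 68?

Group the elements by complementary pair {x, 68−x}: {20,48}, {21,47}, {22,46}, …, giving 14 two-element pairs; the single value 34 (it cannot pair with itself since the integers are distinct); and 8 integers whose partner 68−x falls outside [12,48].
Treating each of those 23 groups as a pigeonhole, one can pick one integer per group — 23 integers — with no two summing to 68.
The 24th integer lands in an occupied pair, forcing a sum of 68.

24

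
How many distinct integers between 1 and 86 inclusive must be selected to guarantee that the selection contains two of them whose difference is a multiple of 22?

23

Integers whose pairwise differences are multiples of 22 are exactly those sharing a remainder mod 22. The 22 residue classes mod 22 are the pigeonholes.
With 22 integers one could put 1 in each residue class and have no class reach 2.
The 23rd integer pushes some class to 2, so 22·1 + 1 = 23.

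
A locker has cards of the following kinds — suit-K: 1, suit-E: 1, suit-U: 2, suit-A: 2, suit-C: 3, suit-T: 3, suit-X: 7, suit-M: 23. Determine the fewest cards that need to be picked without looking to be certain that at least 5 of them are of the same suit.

21

An adversary could hand out at most 4 cards per suit (6 suits run out sooner): 1 + 1 + 2 + 2 + 3 + 3 + 4 + 4 = 20 cards and still no suit has 5.
By pigeonhole, one more card lands in a suit already at 4, so 21 draws are enough and 20 are not.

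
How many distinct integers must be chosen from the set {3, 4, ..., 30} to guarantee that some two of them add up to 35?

16

Group the elements by complementary pair {x, 35−x}: {5,30}, {6,29}, {7,28}, …, giving 13 two-element pairs and 2 integers whose partner 35−x falls outside [3,30].
Treating each of those 15 groups as a pigeonhole, one can pick one integer per group — 15 integers — with no two summing to 35.
The 16th integer lands in an occupied pair, forcing a sum of 35.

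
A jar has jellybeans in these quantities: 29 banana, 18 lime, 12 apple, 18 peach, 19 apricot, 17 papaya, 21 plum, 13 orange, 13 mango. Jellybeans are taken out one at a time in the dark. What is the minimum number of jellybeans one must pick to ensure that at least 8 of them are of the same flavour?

Pigeonhole: put each drawn jellybean into a box by flavour. The largest draw with every box below 8 takes min(count, 7) from each flavour.
Σ min(cᵢ, 7) = 7 + 7 + 7 + 7 + 7 + 7 + 7 + 7 + 7 = 63.
Draw number 63 + 1 = 64 must push one box to 8.

64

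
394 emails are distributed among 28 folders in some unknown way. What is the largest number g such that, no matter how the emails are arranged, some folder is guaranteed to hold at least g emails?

15

By the pigeonhole principle, the 28 folders are the holes and the 394 emails are the pigeons.
If every folder held at most 14 emails, the total would be at most 28 × 14 = 392, which is less than 394.
So some folder holds at least ⌈394/28⌉ = 15 emails.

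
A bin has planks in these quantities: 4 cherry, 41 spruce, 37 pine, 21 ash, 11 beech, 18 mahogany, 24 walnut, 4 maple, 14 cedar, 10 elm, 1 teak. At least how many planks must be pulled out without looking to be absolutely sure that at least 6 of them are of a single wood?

Put each drawn plank into a box by wood. The largest draw with every box below 6 takes min(count, 5) from each wood; woods with fewer than 5 contribute all they have.
Σ min(cᵢ, 5) = 4 + 5 + 5 + 5 + 5 + 5 + 5 + 4 + 5 + 5 + 1 = 49.
Draw number 49 + 1 = 50 must push one box to 6.

50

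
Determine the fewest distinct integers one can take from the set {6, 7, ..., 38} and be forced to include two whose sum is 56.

Group the elements by complementary pair {x, 56−x}: {18,38}, {19,37}, {20,36}, …, giving 10 two-element pairs, the single value 28 (it cannot pair with itself since the integers are distinct), and 12 integers whose partner 56−x falls outside [6,38].
Pigeonhole: treating each of those 23 groups as a pigeonhole, one can pick one integer per group — 23 integers — with no two summing to 56.
The 24th integer lands in an occupied pair, forcing a sum of 56.

24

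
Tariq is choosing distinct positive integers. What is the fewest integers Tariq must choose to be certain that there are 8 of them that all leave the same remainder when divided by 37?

260

By the pigeonhole principle, the 37 residue classes mod 37 are the pigeonholes.
With 259 integers one could put 7 in each residue class and have no class reach 8.
The 260th integer pushes some class to 8, so 37·7 + 1 = 260.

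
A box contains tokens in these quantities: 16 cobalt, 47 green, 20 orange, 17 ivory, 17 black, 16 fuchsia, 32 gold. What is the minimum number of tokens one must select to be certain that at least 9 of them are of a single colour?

57

Put each drawn token into a box by colour. The largest draw with every box below 9 takes min(count, 8) from each colour.
Σ min(cᵢ, 8) = 8 + 8 + 8 + 8 + 8 + 8 + 8 = 56.
Draw number 56 + 1 = 57 must push one box to 9.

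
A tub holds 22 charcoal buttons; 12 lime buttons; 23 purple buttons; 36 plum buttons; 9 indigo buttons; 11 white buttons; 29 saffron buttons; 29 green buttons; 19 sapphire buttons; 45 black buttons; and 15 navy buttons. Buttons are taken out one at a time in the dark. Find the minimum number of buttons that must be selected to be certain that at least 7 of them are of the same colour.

67

Pigeonhole: the 11 colours are the holes; the buttons drawn are the pigeons.
To avoid 7 of any one colour, the worst case takes at most 6 of each colour.
That gives 6 + 6 + 6 + 6 + 6 + 6 + 6 + 6 + 6 + 6 + 6 = 66 buttons with no colour reaching 7.
The next button forces some colour to 7, so 66 + 1 = 67.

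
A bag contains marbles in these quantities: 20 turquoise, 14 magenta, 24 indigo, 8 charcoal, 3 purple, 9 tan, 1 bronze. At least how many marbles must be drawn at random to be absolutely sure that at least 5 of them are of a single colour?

By the pigeonhole principle, the 7 colours are the holes; the marbles drawn are the pigeons.
To avoid 5 of any one colour, the worst case takes at most 4 of each colour, or every marble of a colour that has fewer than 4.
That gives 4 + 4 + 4 + 4 + 3 + 4 + 1 = 24 marbles with no colour reaching 5.
The next marble forces some colour to 5, so 24 + 1 = 25.

25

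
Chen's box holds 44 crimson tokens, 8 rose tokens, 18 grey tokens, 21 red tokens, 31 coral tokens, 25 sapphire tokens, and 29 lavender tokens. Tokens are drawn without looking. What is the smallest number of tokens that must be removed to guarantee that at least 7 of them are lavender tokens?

154

In the worst case for collecting lavender tokens, every non-lavender token comes out first.
There are 44 + 8 + 18 + 21 + 31 + 25 = 147 non-lavender tokens altogether.
After those, each further token must be lavender, so 147 + 7 = 154 draws guarantee 7 lavender tokens.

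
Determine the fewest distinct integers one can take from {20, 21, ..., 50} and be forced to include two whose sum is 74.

Group the elements by complementary pair {x, 74−x}: {24,50}, {25,49}, {26,48}, …, giving 13 two-element pairs; the single value 37 (it cannot pair with itself since the integers are distinct); and 4 integers whose partner 74−x falls outside [20,50].
By the pigeonhole principle, treating each of those 18 groups as a pigeonhole, one can pick one integer per group — 18 integers — with no two summing to 74.
The 19th integer lands in an occupied pair, forcing a sum of 74.

19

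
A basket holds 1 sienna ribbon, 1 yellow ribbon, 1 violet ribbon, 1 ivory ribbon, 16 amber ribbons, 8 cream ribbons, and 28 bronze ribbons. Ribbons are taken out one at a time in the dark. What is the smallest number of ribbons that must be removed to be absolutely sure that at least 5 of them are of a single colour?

17

Put each drawn ribbon into a box by colour. The largest draw with every box below 5 takes min(count, 4) from each colour; colours with fewer than 4 contribute all they have.
Σ min(cᵢ, 4) = 1 + 1 + 1 + 1 + 4 + 4 + 4 = 16.
Draw number 16 + 1 = 17 must push one box to 5.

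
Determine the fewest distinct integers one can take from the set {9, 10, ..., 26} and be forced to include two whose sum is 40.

A set avoiding the sum 40 can contain at most one of each pair {x, 40−x}, plus the 6 elements whose complement lies outside the range or equal to its own complement.
The integers 9, …, 20 (12 of them) are such a set: any two sum to at least 9+10 = 19 and at most 19+20 = 39 < 40.
Any 13th integer completes one of the 6 pairs, so 13 choices force a sum of 40.

13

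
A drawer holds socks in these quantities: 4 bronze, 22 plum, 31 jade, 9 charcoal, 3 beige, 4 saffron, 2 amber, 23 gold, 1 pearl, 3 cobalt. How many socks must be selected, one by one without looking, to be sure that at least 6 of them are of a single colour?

38

Pigeonhole: put each drawn sock into a box by colour. The largest draw with every box below 6 takes min(count, 5) from each colour; colours with fewer than 5 contribute all they have.
Σ min(cᵢ, 5) = 4 + 5 + 5 + 5 + 3 + 4 + 2 + 5 + 1 + 3 = 37.
Draw number 37 + 1 = 38 must push one box to 6.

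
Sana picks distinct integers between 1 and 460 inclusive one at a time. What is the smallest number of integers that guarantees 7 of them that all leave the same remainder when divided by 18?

By pigeonhole, the 18 residue classes mod 18 are the pigeonholes.
With 108 integers one could put 6 in each residue class and have no class reach 7.
The 109th integer pushes some class to 7, so 18·6 + 1 = 109.

109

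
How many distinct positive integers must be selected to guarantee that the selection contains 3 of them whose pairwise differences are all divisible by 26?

Integers whose pairwise differences are multiples of 26 are exactly those sharing a remainder mod 26. By the pigeonhole principle, the 26 residue classes mod 26 are the pigeonholes.
With 52 integers one could put 2 in each residue class and have no class reach 3.
The 53rd integer pushes some class to 3, so 26·2 + 1 = 53.

53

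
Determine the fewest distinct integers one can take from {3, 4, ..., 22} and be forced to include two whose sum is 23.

Group the elements by complementary pair {x, 23−x}: {3,20}, {4,19}, {5,18}, …, giving 9 two-element pairs and 2 integers whose partner 23−x falls outside [3,22].
Treating each of those 11 groups as a pigeonhole, one can pick one integer per group — 11 integers — with no two summing to 23.
The 12th integer lands in an occupied pair, forcing a sum of 23.

12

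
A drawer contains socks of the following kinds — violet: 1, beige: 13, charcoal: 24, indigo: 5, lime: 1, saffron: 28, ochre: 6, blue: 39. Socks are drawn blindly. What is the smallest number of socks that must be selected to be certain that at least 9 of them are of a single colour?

46

Put each drawn sock into a box by colour. The largest draw with every box below 9 takes min(count, 8) from each colour; colours with fewer than 8 contribute all they have.
Σ min(cᵢ, 8) = 1 + 8 + 8 + 5 + 1 + 8 + 6 + 8 = 45.
Draw number 45 + 1 = 46 must push one box to 9.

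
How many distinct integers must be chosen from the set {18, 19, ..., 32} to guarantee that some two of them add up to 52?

Two chosen integers sum to 52 exactly when both halves of some pair {x, 52−x} with 20 ≤ x ≤ 52−x ≤ 32 are chosen — 6 such pairs.
The remaining 3 elements (those with no distinct partner in range) can never complete a 52-sum, so the worst case takes all of them and one from each pair: 3 + 6 = 9.
By the pigeonhole principle, the 10th integer has to be the second member of some pair, so 9 + 1 = 10.

10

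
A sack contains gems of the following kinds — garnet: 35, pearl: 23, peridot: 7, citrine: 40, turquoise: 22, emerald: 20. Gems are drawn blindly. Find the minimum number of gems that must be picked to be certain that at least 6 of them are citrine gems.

In the worst case for collecting citrine gems, every non-citrine gem comes out first.
There are 35 + 23 + 7 + 22 + 20 = 107 non-citrine gems altogether.
After those, each further gem must be citrine, so 107 + 6 = 113 draws guarantee 6 citrine gems.

113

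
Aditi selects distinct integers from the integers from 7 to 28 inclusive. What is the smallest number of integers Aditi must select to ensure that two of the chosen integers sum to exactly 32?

14

A set avoiding the sum 32 can contain at most one of each pair {x, 32−x}, plus the 4 elements whose complement lies outside the range or equal to its own complement.
The integers 16, …, 28 (13 of them) are such a set: any two sum to at least 16+17 = 33 > 32.
Any 14th integer completes one of the 9 pairs, so 14 choices force a sum of 32.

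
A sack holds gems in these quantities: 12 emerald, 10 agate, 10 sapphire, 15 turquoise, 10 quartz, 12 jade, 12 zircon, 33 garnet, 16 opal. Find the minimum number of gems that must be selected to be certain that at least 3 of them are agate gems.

In the worst case for collecting agate gems, every non-agate gem comes out first.
There are 12 + 10 + 15 + 10 + 12 + 12 + 33 + 16 = 120 non-agate gems altogether.
After those, each further gem must be agate, so 120 + 3 = 123 draws guarantee 3 agate gems.

123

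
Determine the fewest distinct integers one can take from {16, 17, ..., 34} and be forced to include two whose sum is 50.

Group the elements by complementary pair {x, 50−x}: {16,34}, {17,33}, {18,32}, …, giving 9 two-element pairs and the single value 25 (it cannot pair with itself since the integers are distinct).
Treating each of those 10 groups as a pigeonhole, one can pick one integer per group — 10 integers — with no two summing to 50.
The 11th integer lands in an occupied pair, forcing a sum of 50.

11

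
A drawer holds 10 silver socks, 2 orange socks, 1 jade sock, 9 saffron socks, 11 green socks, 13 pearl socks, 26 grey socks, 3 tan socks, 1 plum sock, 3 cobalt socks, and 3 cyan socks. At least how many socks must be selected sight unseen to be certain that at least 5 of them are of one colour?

34

An adversary could hand out at most 4 socks per colour (6 colours run out sooner): 4 + 2 + 1 + 4 + 4 + 4 + 4 + 3 + 1 + 3 + 3 = 33 socks and still no colour has 5.
By pigeonhole, one more sock lands in a colour already at 4, so 34 draws are enough and 33 are not.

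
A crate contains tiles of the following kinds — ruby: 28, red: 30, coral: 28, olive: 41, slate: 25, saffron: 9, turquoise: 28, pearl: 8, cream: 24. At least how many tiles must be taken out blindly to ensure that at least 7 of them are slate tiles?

203

In the worst case for collecting slate tiles, every non-slate tile comes out first.
There are 28 + 30 + 28 + 41 + 9 + 28 + 8 + 24 = 196 non-slate tiles altogether.
After those, each further tile must be slate, so 196 + 7 = 203 draws guarantee 7 slate tiles.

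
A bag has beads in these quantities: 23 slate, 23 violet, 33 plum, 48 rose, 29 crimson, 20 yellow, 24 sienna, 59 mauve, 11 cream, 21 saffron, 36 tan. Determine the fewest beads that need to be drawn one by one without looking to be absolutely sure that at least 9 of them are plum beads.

303

In the worst case for collecting plum beads, every non-plum bead comes out first.
There are 23 + 23 + 48 + 29 + 20 + 24 + 59 + 11 + 21 + 36 = 294 non-plum beads altogether.
After those, each further bead must be plum, so 294 + 9 = 303 draws guarantee 9 plum beads.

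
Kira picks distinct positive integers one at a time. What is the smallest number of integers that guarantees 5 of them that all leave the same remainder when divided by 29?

117

Pigeonhole: the 29 residue classes mod 29 are the pigeonholes.
With 116 integers one could put 4 in each residue class and have no class reach 5.
The 117th integer pushes some class to 5, so 29·4 + 1 = 117.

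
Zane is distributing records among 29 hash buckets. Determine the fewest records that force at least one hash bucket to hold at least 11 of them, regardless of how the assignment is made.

With 290 records one could put exactly 10 in each of the 29 hash buckets, and no hash bucket would reach 11.
One more record must land in a hash bucket that already has 10, giving it 11.
So 29 × 10 + 1 = 291 records are required.

291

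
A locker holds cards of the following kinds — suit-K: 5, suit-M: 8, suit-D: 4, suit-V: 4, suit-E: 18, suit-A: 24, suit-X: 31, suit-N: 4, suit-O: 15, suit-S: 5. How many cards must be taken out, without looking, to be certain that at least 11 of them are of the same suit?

71

The 10 suits are the holes; the cards drawn are the pigeons.
To avoid 11 of any one suit, the worst case takes at most 10 of each suit, or every card of a suit that has fewer than 10.
That gives 5 + 8 + 4 + 4 + 10 + 10 + 10 + 4 + 10 + 5 = 70 cards with no suit reaching 11.
The next card forces some suit to 11, so 70 + 1 = 71.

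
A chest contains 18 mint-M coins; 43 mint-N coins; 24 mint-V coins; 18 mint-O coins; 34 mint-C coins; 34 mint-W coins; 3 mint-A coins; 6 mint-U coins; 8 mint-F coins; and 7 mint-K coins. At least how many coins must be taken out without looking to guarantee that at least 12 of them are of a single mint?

91

An adversary could hand out at most 11 coins per mint (4 mints run out sooner): 11 + 11 + 11 + 11 + 11 + 11 + 3 + 6 + 8 + 7 = 90 coins and still no mint has 12.
One more coin lands in a mint already at 11, so 91 draws are enough and 90 are not.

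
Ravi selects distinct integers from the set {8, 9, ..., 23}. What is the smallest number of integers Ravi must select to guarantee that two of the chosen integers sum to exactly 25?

Two chosen integers sum to 25 exactly when both halves of some pair {x, 25−x} with 8 ≤ x ≤ 25−x ≤ 17 are chosen — 5 such pairs.
The remaining 6 elements (those with no distinct partner in range) can never complete a 25-sum, so the worst case takes all of them and one from each pair: 6 + 5 = 11.
The 12th integer has to be the second member of some pair, so 11 + 1 = 12.

12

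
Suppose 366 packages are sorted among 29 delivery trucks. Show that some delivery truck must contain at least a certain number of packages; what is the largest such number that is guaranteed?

The 29 delivery trucks are the holes and the 366 packages are the pigeons.
If every delivery truck held at most 12 packages, the total would be at most 29 × 12 = 348, which is less than 366.
So some delivery truck holds at least ⌈366/29⌉ = 13 packages.

13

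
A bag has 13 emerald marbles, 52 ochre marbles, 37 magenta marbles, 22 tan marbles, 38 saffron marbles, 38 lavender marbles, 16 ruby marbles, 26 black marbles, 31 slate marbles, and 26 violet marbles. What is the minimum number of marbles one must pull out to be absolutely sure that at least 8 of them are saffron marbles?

In the worst case for collecting saffron marbles, every non-saffron marble comes out first.
There are 13 + 52 + 37 + 22 + 38 + 16 + 26 + 31 + 26 = 261 non-saffron marbles altogether.
After those, each further marble must be saffron, so 261 + 8 = 269 draws guarantee 8 saffron marbles.

269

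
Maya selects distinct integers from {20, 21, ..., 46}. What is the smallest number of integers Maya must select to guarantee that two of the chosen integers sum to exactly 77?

A set avoiding the sum 77 can contain at most one of each pair {x, 77−x}, plus the 11 elements whose complement lies outside the range.
The integers 20, …, 38 (19 of them) are such a set: any two sum to at least 20+21 = 41 and at most 37+38 = 75 < 77.
Any 20th integer completes one of the 8 pairs, so 20 choices force a sum of 77.

20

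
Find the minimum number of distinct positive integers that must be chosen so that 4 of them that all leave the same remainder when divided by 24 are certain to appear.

73

By pigeonhole, the 24 residue classes mod 24 are the pigeonholes.
With 72 integers one could put 3 in each residue class and have no class reach 4.
The 73rd integer pushes some class to 4, so 24·3 + 1 = 73.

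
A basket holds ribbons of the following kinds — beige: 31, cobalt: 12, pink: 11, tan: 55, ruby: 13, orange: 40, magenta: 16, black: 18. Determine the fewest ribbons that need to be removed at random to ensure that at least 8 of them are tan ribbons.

149

In the worst case for collecting tan ribbons, every non-tan ribbon comes out first.
There are 31 + 12 + 11 + 13 + 40 + 16 + 18 = 141 non-tan ribbons altogether.
After those, each further ribbon must be tan, so 141 + 8 = 149 draws guarantee 8 tan ribbons.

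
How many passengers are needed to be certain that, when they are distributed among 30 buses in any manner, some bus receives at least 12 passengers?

With 330 passengers one could put exactly 11 in each of the 30 buses, and no bus would reach 12.
Pigeonhole: one more passenger must land in a bus that already has 11, giving it 12.
So 30 × 11 + 1 = 331 passengers are required.

331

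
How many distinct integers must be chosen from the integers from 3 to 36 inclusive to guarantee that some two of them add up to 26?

Two chosen integers sum to 26 exactly when both halves of some pair {x, 26−x} with 3 ≤ x ≤ 26−x ≤ 23 are chosen — 10 such pairs.
The remaining 14 elements (those with no distinct partner in range) can never complete a 26-sum, so the worst case takes all of them and one from each pair: 14 + 10 = 24.
By pigeonhole, the 25th integer has to be the second member of some pair, so 24 + 1 = 25.

25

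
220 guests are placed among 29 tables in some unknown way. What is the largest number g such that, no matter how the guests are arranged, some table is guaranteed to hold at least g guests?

8

The 29 tables are the holes and the 220 guests are the pigeons.
If every table held at most 7 guests, the total would be at most 29 × 7 = 203, which is less than 220.
So some table holds at least ⌈220/29⌉ = 8 guests.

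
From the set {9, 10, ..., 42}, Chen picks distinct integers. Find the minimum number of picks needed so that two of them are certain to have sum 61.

23

Two chosen integers sum to 61 exactly when both halves of some pair {x, 61−x} with 19 ≤ x ≤ 61−x ≤ 42 are chosen — 12 such pairs.
The remaining 10 elements (those with no distinct partner in range) can never complete a 61-sum, so the worst case takes all of them and one from each pair: 10 + 12 = 22.
By pigeonhole, the 23rd integer has to be the second member of some pair, so 22 + 1 = 23.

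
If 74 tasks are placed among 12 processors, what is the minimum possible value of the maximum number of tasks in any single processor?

The 12 processors are the holes and the 74 tasks are the pigeons.
If every processor held at most 6 tasks, the total would be at most 12 × 6 = 72, which is less than 74.
So some processor holds at least ⌈74/12⌉ = 7 tasks.

7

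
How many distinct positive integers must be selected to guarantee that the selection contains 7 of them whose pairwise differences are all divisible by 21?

Integers whose pairwise differences are multiples of 21 are exactly those sharing a remainder mod 21. The 21 residue classes mod 21 are the pigeonholes.
With 126 integers one could put 6 in each residue class and have no class reach 7.
The 127th integer pushes some class to 7, so 21·6 + 1 = 127.

127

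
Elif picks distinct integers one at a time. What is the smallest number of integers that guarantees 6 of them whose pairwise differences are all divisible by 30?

Integers whose pairwise differences are multiples of 30 are exactly those sharing a remainder mod 30. By the pigeonhole principle, the 30 residue classes mod 30 are the pigeonholes.
With 150 integers one could put 5 in each residue class and have no class reach 6.
The 151st integer pushes some class to 6, so 30·5 + 1 = 151.

151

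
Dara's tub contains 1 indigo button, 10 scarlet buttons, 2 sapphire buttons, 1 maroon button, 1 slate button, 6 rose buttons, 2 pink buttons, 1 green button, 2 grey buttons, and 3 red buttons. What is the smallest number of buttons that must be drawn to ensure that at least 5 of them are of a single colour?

22

Put each drawn button into a box by colour. The largest draw with every box below 5 takes min(count, 4) from each colour; colours with fewer than 4 contribute all they have.
Σ min(cᵢ, 4) = 1 + 4 + 2 + 1 + 1 + 4 + 2 + 1 + 2 + 3 = 21.
Draw number 21 + 1 = 22 must push one box to 5.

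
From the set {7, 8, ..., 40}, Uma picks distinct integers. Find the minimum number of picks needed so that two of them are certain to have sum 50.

20

A set avoiding the sum 50 can contain at most one of each pair {x, 50−x}, plus the 4 elements whose complement lies outside the range or equal to its own complement.
The integers 7, …, 25 (19 of them) are such a set: any two sum to at least 7+8 = 15 and at most 24+25 = 49 < 50.
Any 20th integer completes one of the 15 pairs, so 20 choices force a sum of 50.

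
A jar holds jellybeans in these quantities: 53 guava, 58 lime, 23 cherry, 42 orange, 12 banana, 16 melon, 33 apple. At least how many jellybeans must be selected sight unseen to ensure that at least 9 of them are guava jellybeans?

In the worst case for collecting guava jellybeans, every non-guava jellybean comes out first.
There are 58 + 23 + 42 + 12 + 16 + 33 = 184 non-guava jellybeans altogether.
After those, each further jellybean must be guava, so 184 + 9 = 193 draws guarantee 9 guava jellybeans.

193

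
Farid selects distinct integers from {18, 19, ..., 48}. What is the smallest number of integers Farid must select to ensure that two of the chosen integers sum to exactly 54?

Two chosen integers sum to 54 exactly when both halves of some pair {x, 54−x} with 18 ≤ x ≤ 54−x ≤ 36 are chosen — 9 such pairs.
The remaining 13 elements (those with no distinct partner in range) can never complete a 54-sum, so the worst case takes all of them and one from each pair: 13 + 9 = 22.
By the pigeonhole principle, the 23rd integer has to be the second member of some pair, so 22 + 1 = 23.

23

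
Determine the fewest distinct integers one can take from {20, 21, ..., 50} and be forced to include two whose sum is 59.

22

Two chosen integers sum to 59 exactly when both halves of some pair {x, 59−x} with 20 ≤ x ≤ 59−x ≤ 39 are chosen — 10 such pairs.
The remaining 11 elements (those with no distinct partner in range) can never complete a 59-sum, so the worst case takes all of them and one from each pair: 11 + 10 = 21.
By the pigeonhole principle, the 22nd integer has to be the second member of some pair, so 21 + 1 = 22.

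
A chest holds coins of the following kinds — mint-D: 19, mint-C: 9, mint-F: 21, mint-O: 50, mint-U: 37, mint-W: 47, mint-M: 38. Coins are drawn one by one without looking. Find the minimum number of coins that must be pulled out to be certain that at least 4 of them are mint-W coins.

In the worst case for collecting mint-W coins, every non-mint-W coin comes out first.
There are 19 + 9 + 21 + 50 + 37 + 38 = 174 non-mint-W coins altogether.
After those, each further coin must be mint-W, so 174 + 4 = 178 draws guarantee 4 mint-W coins.

178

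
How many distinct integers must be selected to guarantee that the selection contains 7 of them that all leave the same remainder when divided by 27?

Pigeonhole: the 27 residue classes mod 27 are the pigeonholes.
With 162 integers one could put 6 in each residue class and have no class reach 7.
The 163rd integer pushes some class to 7, so 27·6 + 1 = 163.

163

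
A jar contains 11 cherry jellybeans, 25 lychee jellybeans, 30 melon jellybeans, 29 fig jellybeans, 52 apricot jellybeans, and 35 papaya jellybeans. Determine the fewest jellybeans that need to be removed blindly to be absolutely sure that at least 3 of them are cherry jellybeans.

In the worst case for collecting cherry jellybeans, every non-cherry jellybean comes out first.
There are 25 + 30 + 29 + 52 + 35 = 171 non-cherry jellybeans altogether.
After those, each further jellybean must be cherry, so 171 + 3 = 174 draws guarantee 3 cherry jellybeans.

174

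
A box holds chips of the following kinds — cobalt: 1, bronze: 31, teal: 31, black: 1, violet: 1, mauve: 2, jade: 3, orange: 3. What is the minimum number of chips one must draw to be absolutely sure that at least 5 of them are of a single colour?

20

The 8 colours are the holes; the chips drawn are the pigeons.
To avoid 5 of any one colour, the worst case takes at most 4 of each colour, or every chip of a colour that has fewer than 4.
That gives 1 + 4 + 4 + 1 + 1 + 2 + 3 + 3 = 19 chips with no colour reaching 5.
The next chip forces some colour to 5, so 19 + 1 = 20.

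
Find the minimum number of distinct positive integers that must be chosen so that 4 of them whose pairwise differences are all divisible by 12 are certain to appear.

37

Integers whose pairwise differences are multiples of 12 are exactly those sharing a remainder mod 12. Pigeonhole: the 12 residue classes mod 12 are the pigeonholes.
With 36 integers one could put 3 in each residue class and have no class reach 4.
The 37th integer pushes some class to 4, so 12·3 + 1 = 37.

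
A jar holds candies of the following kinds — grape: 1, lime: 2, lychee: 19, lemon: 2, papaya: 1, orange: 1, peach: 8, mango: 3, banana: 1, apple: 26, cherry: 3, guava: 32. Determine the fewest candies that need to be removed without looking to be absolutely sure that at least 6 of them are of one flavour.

Pigeonhole: the 12 flavours are the holes; the candies drawn are the pigeons.
To avoid 6 of any one flavour, the worst case takes at most 5 of each flavour, or every candy of a flavour that has fewer than 5.
That gives 1 + 2 + 5 + 2 + 1 + 1 + 5 + 3 + 1 + 5 + 3 + 5 = 34 candies with no flavour reaching 6.
The next candy forces some flavour to 6, so 34 + 1 = 35.

35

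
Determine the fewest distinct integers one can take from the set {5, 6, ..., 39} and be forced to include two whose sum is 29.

Two chosen integers sum to 29 exactly when both halves of some pair {x, 29−x} with 5 ≤ x ≤ 29−x ≤ 24 are chosen — 10 such pairs.
The remaining 15 elements (those with no distinct partner in range) can never complete a 29-sum, so the worst case takes all of them and one from each pair: 15 + 10 = 25.
By the pigeonhole principle, the 26th integer has to be the second member of some pair, so 25 + 1 = 26.

26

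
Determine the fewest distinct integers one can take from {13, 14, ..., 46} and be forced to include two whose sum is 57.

Group the elements by complementary pair {x, 57−x}: {13,44}, {14,43}, {15,42}, …, giving 16 two-element pairs and 2 integers whose partner 57−x falls outside [13,46].
Treating each of those 18 groups as a pigeonhole, one can pick one integer per group — 18 integers — with no two summing to 57.
The 19th integer lands in an occupied pair, forcing a sum of 57.

19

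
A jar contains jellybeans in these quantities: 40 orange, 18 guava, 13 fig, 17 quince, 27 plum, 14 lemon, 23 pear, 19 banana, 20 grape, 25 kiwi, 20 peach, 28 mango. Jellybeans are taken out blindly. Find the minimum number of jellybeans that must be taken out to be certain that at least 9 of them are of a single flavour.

97

An adversary could hand out at most 8 jellybeans per flavour: 8 + 8 + 8 + 8 + 8 + 8 + 8 + 8 + 8 + 8 + 8 + 8 = 96 jellybeans and still no flavour has 9.
By the pigeonhole principle, one more jellybean lands in a flavour already at 8, so 97 draws are enough and 96 are not.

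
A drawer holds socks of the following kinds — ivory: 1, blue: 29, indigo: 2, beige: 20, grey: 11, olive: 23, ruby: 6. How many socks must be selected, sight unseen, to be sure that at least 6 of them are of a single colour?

An adversary could hand out at most 5 socks per colour (ivory, indigo run out sooner): 1 + 5 + 2 + 5 + 5 + 5 + 5 = 28 socks and still no colour has 6.
One more sock lands in a colour already at 5, so 29 draws are enough and 28 are not.

29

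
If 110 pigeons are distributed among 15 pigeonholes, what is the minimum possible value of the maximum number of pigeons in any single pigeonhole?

The 15 pigeonholes are the holes and the 110 pigeons are the pigeons.
If every pigeonhole held at most 7 pigeons, the total would be at most 15 × 7 = 105, which is less than 110.
So some pigeonhole holds at least ⌈110/15⌉ = 8 pigeons.

8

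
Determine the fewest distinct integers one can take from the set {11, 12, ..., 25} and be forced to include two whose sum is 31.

Two chosen integers sum to 31 exactly when both halves of some pair {x, 31−x} with 11 ≤ x ≤ 31−x ≤ 20 are chosen — 5 such pairs.
The remaining 5 elements (those with no distinct partner in range) can never complete a 31-sum, so the worst case takes all of them and one from each pair: 5 + 5 = 10.
The 11th integer has to be the second member of some pair, so 10 + 1 = 11.

11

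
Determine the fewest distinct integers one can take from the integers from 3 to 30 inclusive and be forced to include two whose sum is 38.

18

Group the elements by complementary pair {x, 38−x}: {8,30}, {9,29}, {10,28}, …, giving 11 two-element pairs, the single value 19 (it cannot pair with itself since the integers are distinct), and 5 integers whose partner 38−x falls outside [3,30].
By the pigeonhole principle, treating each of those 17 groups as a pigeonhole, one can pick one integer per group — 17 integers — with no two summing to 38.
The 18th integer lands in an occupied pair, forcing a sum of 38.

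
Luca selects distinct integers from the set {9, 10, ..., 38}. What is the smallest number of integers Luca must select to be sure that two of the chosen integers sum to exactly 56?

Group the elements by complementary pair {x, 56−x}: {18,38}, {19,37}, {20,36}, …, giving 10 two-element pairs, the single value 28 (it cannot pair with itself since the integers are distinct), and 9 integers whose partner 56−x falls outside [9,38].
By pigeonhole, treating each of those 20 groups as a pigeonhole, one can pick one integer per group — 20 integers — with no two summing to 56.
The 21st integer lands in an occupied pair, forcing a sum of 56.

21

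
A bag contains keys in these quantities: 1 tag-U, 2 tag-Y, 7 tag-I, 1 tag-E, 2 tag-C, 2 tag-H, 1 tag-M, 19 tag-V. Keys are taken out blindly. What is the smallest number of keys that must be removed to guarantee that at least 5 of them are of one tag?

18

By pigeonhole, the 8 tags are the holes; the keys drawn are the pigeons.
To avoid 5 of any one tag, the worst case takes at most 4 of each tag, or every key of a tag that has fewer than 4.
That gives 1 + 2 + 4 + 1 + 2 + 2 + 1 + 4 = 17 keys with no tag reaching 5.
The next key forces some tag to 5, so 17 + 1 = 18.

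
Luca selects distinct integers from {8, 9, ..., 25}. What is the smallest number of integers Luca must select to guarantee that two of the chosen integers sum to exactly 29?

12

Group the elements by complementary pair {x, 29−x}: {8,21}, {9,20}, {10,19}, …, giving 7 two-element pairs and 4 integers whose partner 29−x falls outside [8,25].
Treating each of those 11 groups as a pigeonhole, one can pick one integer per group — 11 integers — with no two summing to 29.
The 12th integer lands in an occupied pair, forcing a sum of 29.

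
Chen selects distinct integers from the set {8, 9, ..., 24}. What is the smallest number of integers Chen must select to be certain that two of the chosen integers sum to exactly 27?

A set avoiding the sum 27 can contain at most one of each pair {x, 27−x}, plus the 5 elements whose complement lies outside the range.
The integers 14, …, 24 (11 of them) are such a set: any two sum to at least 14+15 = 29 > 27.
Any 12th integer completes one of the 6 pairs, so 12 choices force a sum of 27.

12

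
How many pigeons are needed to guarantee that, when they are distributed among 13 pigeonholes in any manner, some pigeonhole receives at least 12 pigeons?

With 143 pigeons one could put exactly 11 in each of the 13 pigeonholes, and no pigeonhole would reach 12.
By the pigeonhole principle, one more pigeon must land in a pigeonhole that already has 11, giving it 12.
So 13 × 11 + 1 = 144 pigeons are required.

144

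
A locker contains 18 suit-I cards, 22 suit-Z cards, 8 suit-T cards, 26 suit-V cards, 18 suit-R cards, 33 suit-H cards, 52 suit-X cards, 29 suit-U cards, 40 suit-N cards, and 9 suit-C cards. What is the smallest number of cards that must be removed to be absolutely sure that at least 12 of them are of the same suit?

106

The 10 suits are the holes; the cards drawn are the pigeons.
To avoid 12 of any one suit, the worst case takes at most 11 of each suit, or every card of a suit that has fewer than 11.
That gives 11 + 11 + 8 + 11 + 11 + 11 + 11 + 11 + 11 + 9 = 105 cards with no suit reaching 12.
The next card forces some suit to 12, so 105 + 1 = 106.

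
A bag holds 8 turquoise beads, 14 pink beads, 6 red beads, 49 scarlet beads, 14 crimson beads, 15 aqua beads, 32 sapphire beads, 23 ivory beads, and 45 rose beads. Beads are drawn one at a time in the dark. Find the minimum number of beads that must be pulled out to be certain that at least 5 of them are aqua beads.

196

In the worst case for collecting aqua beads, every non-aqua bead comes out first.
There are 8 + 14 + 6 + 49 + 14 + 32 + 23 + 45 = 191 non-aqua beads altogether.
After those, each further bead must be aqua, so 191 + 5 = 196 draws guarantee 5 aqua beads.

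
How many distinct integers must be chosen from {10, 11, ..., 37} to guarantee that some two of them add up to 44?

17

Two chosen integers sum to 44 exactly when both halves of some pair {x, 44−x} with 10 ≤ x ≤ 44−x ≤ 34 are chosen — 12 such pairs.
The remaining 4 elements (those with no distinct partner in range) can never complete a 44-sum, so the worst case takes all of them and one from each pair: 4 + 12 = 16.
By pigeonhole, the 17th integer has to be the second member of some pair, so 16 + 1 = 17.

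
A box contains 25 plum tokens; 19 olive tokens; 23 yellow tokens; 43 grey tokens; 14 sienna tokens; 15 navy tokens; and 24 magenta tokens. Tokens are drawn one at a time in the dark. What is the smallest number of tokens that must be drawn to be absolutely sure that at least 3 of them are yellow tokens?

143

In the worst case for collecting yellow tokens, every non-yellow token comes out first.
There are 25 + 19 + 43 + 14 + 15 + 24 = 140 non-yellow tokens altogether.
After those, each further token must be yellow, so 140 + 3 = 143 draws guarantee 3 yellow tokens.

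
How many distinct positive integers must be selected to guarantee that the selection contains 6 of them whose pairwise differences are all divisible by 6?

Integers whose pairwise differences are multiples of 6 are exactly those sharing a remainder mod 6. Pigeonhole: the 6 residue classes mod 6 are the pigeonholes.
With 30 integers one could put 5 in each residue class and have no class reach 6.
The 31st integer pushes some class to 6, so 6·5 + 1 = 31.

31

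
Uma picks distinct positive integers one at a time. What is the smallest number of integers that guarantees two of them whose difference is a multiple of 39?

Integers whose pairwise differences are multiples of 39 are exactly those sharing a remainder mod 39. Pigeonhole: the 39 residue classes mod 39 are the pigeonholes.
With 39 integers one could put 1 in each residue class and have no class reach 2.
The 40th integer pushes some class to 2, so 39·1 + 1 = 40.

40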